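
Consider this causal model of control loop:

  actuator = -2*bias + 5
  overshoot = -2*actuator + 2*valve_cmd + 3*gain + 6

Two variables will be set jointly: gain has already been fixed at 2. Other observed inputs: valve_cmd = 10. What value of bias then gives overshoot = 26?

With gain held at 2:
Substituting into the overshoot equation gives overshoot = 4*bias + 22.
Solve 4*bias + 22 = 26: bias = (26 - 22) / 4 = 1.

bias = 1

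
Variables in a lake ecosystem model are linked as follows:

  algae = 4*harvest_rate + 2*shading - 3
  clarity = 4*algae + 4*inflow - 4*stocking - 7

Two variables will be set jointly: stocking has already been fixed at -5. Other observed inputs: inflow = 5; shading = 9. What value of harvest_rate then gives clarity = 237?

With stocking held at -5:
Substituting into the algae equation gives algae = 4*harvest_rate + 15.
This gives clarity = 16*harvest_rate + 93.
Solve 16*harvest_rate + 93 = 237: harvest_rate = (237 - 93) / 16 = 9.

harvest_rate = 9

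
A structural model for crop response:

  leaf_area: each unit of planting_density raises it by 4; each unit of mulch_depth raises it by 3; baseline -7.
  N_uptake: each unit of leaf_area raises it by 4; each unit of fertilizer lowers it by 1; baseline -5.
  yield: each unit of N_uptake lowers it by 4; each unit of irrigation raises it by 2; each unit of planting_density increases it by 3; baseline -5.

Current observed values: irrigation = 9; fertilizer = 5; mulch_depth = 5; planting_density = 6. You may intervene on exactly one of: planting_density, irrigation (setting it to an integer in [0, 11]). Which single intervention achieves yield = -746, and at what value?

set planting_density = 11

Intervening on planting_density: with other inputs at their observed values, yield = -61*planting_density - 75. Solving for -746 gives planting_density = 11, within [0, 11].
Intervening on irrigation: yield = 2*irrigation - 459. Reaching -746 requires irrigation = -287/2, not an integer.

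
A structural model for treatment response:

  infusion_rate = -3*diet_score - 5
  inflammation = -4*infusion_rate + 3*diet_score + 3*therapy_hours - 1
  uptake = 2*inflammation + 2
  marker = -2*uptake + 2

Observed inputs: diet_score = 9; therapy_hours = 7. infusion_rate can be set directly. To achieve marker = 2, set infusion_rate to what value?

infusion_rate = 12

Intervening on infusion_rate fixes its value directly, overriding its dependence on diet_score.
Substituting into the inflammation equation gives inflammation = -4*infusion_rate + 47.
So uptake = -8*infusion_rate + 96.
Substituting into the marker equation gives marker = 16*infusion_rate - 190.
Solve 16*infusion_rate - 190 = 2: infusion_rate = (2 + 190) / 16 = 12.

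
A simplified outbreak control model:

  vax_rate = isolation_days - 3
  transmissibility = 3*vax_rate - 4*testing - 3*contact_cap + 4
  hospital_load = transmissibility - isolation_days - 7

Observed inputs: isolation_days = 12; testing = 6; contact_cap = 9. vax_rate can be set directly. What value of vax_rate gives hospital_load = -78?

Intervening on vax_rate fixes its value directly, overriding its dependence on isolation_days.
Substituting into the transmissibility equation gives transmissibility = 3*vax_rate - 47.
Substituting into the hospital_load equation gives hospital_load = 3*vax_rate - 66.
Solve 3*vax_rate - 66 = -78: vax_rate = (-78 + 66) / 3 = -4.

vax_rate = -4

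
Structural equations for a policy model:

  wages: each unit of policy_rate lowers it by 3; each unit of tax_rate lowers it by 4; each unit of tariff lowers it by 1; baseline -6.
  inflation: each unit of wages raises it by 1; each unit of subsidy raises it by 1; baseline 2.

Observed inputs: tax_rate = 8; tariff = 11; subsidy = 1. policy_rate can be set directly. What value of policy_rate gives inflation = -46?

Substituting into the wages equation gives wages = -3*policy_rate - 49.
Substituting into the inflation equation gives inflation = -3*policy_rate - 46.
Solve -3*policy_rate - 46 = -46: policy_rate = (-46 + 46) / -3 = 0.

policy_rate = 0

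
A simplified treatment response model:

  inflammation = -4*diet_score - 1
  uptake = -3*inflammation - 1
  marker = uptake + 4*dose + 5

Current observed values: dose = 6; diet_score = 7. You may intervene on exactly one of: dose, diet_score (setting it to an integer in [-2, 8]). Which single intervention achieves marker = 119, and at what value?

Intervening on dose: with other inputs at their observed values, marker = 4*dose + 91. Solving for 119 gives dose = 7, within [-2, 8].
Intervening on diet_score: marker = 12*diet_score + 31. Reaching 119 requires diet_score = 22/3, not an integer.

set dose = 7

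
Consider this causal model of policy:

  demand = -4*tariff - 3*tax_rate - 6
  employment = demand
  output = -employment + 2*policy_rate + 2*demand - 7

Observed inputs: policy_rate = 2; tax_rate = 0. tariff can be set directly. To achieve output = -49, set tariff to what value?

tariff = 10

Substituting into the demand equation gives demand = -4*tariff - 6.
Substituting into the employment equation gives employment = -4*tariff - 6.
This gives output = -4*tariff - 9.
Solve -4*tariff - 9 = -49: tariff = (-49 + 9) / -4 = 10.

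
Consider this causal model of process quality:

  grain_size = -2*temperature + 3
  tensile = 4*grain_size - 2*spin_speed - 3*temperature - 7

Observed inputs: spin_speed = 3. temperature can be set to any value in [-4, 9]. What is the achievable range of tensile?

-100 to 43

Substituting into the tensile equation gives tensile = -11*temperature - 1.
Linear in temperature, so extremes are at the endpoints: temperature = -4 gives tensile = 43; temperature = 9 gives tensile = -100.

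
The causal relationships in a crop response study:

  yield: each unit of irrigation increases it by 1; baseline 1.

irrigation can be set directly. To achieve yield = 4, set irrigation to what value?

Solve irrigation + 1 = 4: irrigation = (4 - 1) / 1 = 3.

irrigation = 3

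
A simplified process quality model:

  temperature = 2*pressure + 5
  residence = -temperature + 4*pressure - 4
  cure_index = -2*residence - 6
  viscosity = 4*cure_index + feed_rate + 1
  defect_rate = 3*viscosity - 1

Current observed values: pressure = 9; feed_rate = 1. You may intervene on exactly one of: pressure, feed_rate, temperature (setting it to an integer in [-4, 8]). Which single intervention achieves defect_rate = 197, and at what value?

Intervening on pressure: with other inputs at their observed values, defect_rate = -48*pressure + 149. Solving for 197 gives pressure = -1, within [-4, 8].
Intervening on feed_rate: defect_rate = 3*feed_rate - 286. Reaching 197 requires feed_rate = 161, outside [-4, 8].
Intervening on temperature: defect_rate = 24*temperature - 835. Reaching 197 requires temperature = 43, outside [-4, 8].

set pressure = -1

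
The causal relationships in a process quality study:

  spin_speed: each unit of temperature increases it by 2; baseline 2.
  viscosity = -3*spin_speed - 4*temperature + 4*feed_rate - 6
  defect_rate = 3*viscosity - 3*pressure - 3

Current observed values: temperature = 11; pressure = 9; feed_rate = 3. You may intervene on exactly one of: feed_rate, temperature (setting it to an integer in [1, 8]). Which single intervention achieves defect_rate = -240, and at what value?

set temperature = 7

Intervening on feed_rate: defect_rate = 12*feed_rate - 396. Reaching -240 requires feed_rate = 13, outside [1, 8].
Intervening on temperature: with other inputs at their observed values, defect_rate = -30*temperature - 30. Solving for -240 gives temperature = 7, within [1, 8].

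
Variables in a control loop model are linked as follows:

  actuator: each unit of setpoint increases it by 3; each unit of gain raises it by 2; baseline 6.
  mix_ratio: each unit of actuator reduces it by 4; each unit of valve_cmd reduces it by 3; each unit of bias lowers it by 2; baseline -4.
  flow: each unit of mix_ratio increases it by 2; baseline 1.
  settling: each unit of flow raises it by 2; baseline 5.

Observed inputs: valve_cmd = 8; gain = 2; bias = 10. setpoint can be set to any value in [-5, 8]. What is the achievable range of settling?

-729 to -105

Substituting into the actuator equation gives actuator = 3*setpoint + 10.
mix_ratio becomes -12*setpoint - 88.
Substituting into the flow equation gives flow = -24*setpoint - 175.
Substituting into the settling equation gives settling = -48*setpoint - 345.
Linear in setpoint, so extremes are at the endpoints: setpoint = -5 gives settling = -105; setpoint = 8 gives settling = -729.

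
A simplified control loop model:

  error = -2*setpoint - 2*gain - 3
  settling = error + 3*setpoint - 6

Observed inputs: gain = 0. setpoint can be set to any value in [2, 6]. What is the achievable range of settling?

Substituting into the error equation gives error = -2*setpoint - 3.
This gives settling = setpoint - 9.
Linear in setpoint, so extremes are at the endpoints: setpoint = 2 gives settling = -7; setpoint = 6 gives settling = -3.

-7 to -3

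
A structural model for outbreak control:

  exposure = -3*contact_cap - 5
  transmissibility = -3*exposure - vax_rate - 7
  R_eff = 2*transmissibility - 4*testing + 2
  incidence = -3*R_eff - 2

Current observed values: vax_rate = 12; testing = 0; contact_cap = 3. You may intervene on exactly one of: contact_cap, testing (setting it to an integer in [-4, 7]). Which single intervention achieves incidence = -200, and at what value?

Intervening on contact_cap: with other inputs at their observed values, incidence = -54*contact_cap + 16. Solving for -200 gives contact_cap = 4, within [-4, 7].
Intervening on testing: incidence = 12*testing - 146. Reaching -200 requires testing = -9/2, not an integer.

set contact_cap = 4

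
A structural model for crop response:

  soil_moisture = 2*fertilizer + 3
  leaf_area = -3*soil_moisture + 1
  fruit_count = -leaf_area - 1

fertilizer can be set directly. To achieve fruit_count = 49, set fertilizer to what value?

fertilizer = 7

Substituting into the leaf_area equation gives leaf_area = -6*fertilizer - 8.
This gives fruit_count = 6*fertilizer + 7.
Solve 6*fertilizer + 7 = 49: fertilizer = (49 - 7) / 6 = 7.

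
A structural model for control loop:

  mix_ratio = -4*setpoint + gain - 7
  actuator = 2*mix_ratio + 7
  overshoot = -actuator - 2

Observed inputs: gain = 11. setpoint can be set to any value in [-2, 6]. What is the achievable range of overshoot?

Substituting into the mix_ratio equation gives mix_ratio = -4*setpoint + 4.
Substituting into the actuator equation gives actuator = -8*setpoint + 15.
Substituting into the overshoot equation gives overshoot = 8*setpoint - 17.
Linear in setpoint, so extremes are at the endpoints: setpoint = -2 gives overshoot = -33; setpoint = 6 gives overshoot = 31.

-33 to 31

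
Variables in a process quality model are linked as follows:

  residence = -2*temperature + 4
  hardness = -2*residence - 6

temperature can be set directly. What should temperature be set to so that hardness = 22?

Substituting into the hardness equation gives hardness = 4*temperature - 14.
Solve 4*temperature - 14 = 22: temperature = (22 + 14) / 4 = 9.

temperature = 9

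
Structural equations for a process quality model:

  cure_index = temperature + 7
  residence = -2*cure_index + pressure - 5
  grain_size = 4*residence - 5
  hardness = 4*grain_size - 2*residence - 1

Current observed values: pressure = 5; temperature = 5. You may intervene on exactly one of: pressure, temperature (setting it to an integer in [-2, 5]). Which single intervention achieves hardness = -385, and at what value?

Intervening on pressure: with other inputs at their observed values, hardness = 14*pressure - 427. Solving for -385 gives pressure = 3, within [-2, 5].
Intervening on temperature: hardness = -28*temperature - 217. Reaching -385 requires temperature = 6, outside [-2, 5].

set pressure = 3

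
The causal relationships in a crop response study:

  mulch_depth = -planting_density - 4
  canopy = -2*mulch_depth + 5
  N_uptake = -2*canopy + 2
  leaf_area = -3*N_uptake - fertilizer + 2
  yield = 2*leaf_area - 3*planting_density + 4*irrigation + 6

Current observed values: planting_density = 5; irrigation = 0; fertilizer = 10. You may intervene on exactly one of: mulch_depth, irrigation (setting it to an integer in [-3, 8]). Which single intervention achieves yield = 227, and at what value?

Intervening on mulch_depth: yield = -24*mulch_depth + 23. Reaching 227 requires mulch_depth = -17/2, not an integer.
Intervening on irrigation: with other inputs at their observed values, yield = 4*irrigation + 239. Solving for 227 gives irrigation = -3, within [-3, 8].

set irrigation = -3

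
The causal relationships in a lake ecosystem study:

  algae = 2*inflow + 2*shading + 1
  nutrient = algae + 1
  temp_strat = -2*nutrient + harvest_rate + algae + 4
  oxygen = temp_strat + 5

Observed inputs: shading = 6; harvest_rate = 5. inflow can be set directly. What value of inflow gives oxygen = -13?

Substituting into the algae equation gives algae = 2*inflow + 13.
Substituting into the nutrient equation gives nutrient = 2*inflow + 14.
temp_strat becomes -2*inflow - 6.
So oxygen = -2*inflow - 1.
Solve -2*inflow - 1 = -13: inflow = (-13 + 1) / -2 = 6.

inflow = 6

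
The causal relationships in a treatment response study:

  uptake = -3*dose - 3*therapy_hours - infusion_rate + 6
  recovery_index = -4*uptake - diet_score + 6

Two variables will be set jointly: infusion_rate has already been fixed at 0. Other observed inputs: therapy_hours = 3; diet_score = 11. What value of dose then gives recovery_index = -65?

dose = -6

With infusion_rate held at 0:
Substituting into the uptake equation gives uptake = -3*dose - 3.
recovery_index becomes 12*dose + 7.
Solve 12*dose + 7 = -65: dose = (-65 - 7) / 12 = -6.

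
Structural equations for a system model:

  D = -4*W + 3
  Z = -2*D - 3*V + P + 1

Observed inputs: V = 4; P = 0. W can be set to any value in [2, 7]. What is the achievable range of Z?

Substituting into the Z equation gives Z = 8*W - 17.
Linear in W, so extremes are at the endpoints: W = 2 gives Z = -1; W = 7 gives Z = 39.

-1 to 39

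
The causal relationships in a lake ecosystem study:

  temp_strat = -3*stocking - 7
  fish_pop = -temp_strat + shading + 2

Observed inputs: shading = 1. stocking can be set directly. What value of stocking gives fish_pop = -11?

Substituting into the fish_pop equation gives fish_pop = 3*stocking + 10.
Solve 3*stocking + 10 = -11: stocking = (-11 - 10) / 3 = -7.

stocking = -7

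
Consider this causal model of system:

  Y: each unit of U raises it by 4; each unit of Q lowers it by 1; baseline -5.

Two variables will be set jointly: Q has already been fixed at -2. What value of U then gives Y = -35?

U = -8

With Q held at -2:
Substituting into the Y equation gives Y = 4*U - 3.
Solve 4*U - 3 = -35: U = (-35 + 3) / 4 = -8.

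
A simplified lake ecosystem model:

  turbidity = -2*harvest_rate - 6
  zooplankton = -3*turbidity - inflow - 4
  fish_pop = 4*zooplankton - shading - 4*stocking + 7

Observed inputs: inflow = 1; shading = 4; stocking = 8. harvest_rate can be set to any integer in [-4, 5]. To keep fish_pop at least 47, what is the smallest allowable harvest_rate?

harvest_rate = 1

Substituting into the zooplankton equation gives zooplankton = 6*harvest_rate + 13.
This gives fish_pop = 24*harvest_rate + 23.
Require 24*harvest_rate + 23 ≥ 47, so harvest_rate ≥ 1.
The smallest integer in [-4, 5] satisfying this is 1.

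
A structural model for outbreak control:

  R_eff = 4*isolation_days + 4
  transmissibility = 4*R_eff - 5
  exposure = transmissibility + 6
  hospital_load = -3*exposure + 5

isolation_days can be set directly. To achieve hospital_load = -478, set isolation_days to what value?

Substituting into the transmissibility equation gives transmissibility = 16*isolation_days + 11.
So exposure = 16*isolation_days + 17.
Substituting into the hospital_load equation gives hospital_load = -48*isolation_days - 46.
Solve -48*isolation_days - 46 = -478: isolation_days = (-478 + 46) / -48 = 9.

isolation_days = 9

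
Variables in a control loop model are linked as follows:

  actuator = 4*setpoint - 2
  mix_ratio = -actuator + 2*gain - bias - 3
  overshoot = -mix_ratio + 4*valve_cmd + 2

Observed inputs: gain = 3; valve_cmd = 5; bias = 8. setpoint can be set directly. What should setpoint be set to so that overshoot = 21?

Substituting into the mix_ratio equation gives mix_ratio = -4*setpoint - 3.
Substituting into the overshoot equation gives overshoot = 4*setpoint + 25.
Solve 4*setpoint + 25 = 21: setpoint = (21 - 25) / 4 = -1.

setpoint = -1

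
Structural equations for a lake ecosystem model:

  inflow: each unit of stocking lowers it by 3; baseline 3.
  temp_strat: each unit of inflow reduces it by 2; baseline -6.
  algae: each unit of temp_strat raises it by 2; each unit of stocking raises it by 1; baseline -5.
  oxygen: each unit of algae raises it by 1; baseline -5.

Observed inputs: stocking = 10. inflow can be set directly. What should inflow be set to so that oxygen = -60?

inflow = 12

Intervening on inflow fixes its value directly, overriding its dependence on stocking.
Substituting into the algae equation gives algae = -4*inflow - 7.
oxygen becomes -4*inflow - 12.
Solve -4*inflow - 12 = -60: inflow = (-60 + 12) / -4 = 12.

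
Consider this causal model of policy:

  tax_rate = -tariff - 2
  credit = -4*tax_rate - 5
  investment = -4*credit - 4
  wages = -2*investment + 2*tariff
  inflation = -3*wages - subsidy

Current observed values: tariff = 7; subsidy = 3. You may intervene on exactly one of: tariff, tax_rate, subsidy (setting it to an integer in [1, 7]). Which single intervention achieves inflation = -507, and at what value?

Intervening on tariff: with other inputs at their observed values, inflation = -102*tariff - 99. Solving for -507 gives tariff = 4, within [1, 7].
Intervening on tax_rate: inflation = 96*tax_rate + 51. Reaching -507 requires tax_rate = -93/16, not an integer.
Intervening on subsidy: inflation = -subsidy - 810. Reaching -507 requires subsidy = -303, outside [1, 7].

set tariff = 4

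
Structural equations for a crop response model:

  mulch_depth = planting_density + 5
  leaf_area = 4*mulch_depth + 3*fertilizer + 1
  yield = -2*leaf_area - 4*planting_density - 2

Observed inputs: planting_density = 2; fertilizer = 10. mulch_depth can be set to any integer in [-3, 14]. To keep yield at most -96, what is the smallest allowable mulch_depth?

Intervening on mulch_depth fixes its value directly, overriding its dependence on planting_density.
Substituting into the leaf_area equation gives leaf_area = 4*mulch_depth + 31.
Substituting into the yield equation gives yield = -8*mulch_depth - 72.
Require -8*mulch_depth - 72 ≤ -96, so mulch_depth ≥ 3.
The smallest integer in [-3, 14] satisfying this is 3.

mulch_depth = 3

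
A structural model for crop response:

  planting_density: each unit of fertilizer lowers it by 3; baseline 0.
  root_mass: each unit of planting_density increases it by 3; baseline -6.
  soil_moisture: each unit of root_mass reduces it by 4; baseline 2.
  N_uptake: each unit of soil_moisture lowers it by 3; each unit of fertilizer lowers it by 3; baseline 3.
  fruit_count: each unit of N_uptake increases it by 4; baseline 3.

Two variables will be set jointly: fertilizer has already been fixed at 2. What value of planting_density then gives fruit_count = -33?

With fertilizer held at 2:
Intervening on planting_density fixes its value directly, overriding its dependence on fertilizer.
Substituting into the soil_moisture equation gives soil_moisture = -12*planting_density + 26.
Substituting into the N_uptake equation gives N_uptake = 36*planting_density - 81.
Substituting into the fruit_count equation gives fruit_count = 144*planting_density - 321.
Solve 144*planting_density - 321 = -33: planting_density = (-33 + 321) / 144 = 2.

planting_density = 2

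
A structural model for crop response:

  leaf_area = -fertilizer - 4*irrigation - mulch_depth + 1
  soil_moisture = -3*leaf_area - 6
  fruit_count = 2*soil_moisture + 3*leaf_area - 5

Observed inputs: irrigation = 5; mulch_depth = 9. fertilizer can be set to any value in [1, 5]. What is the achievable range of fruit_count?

70 to 82

Substituting into the leaf_area equation gives leaf_area = -fertilizer - 28.
This gives soil_moisture = 3*fertilizer + 78.
Substituting into the fruit_count equation gives fruit_count = 3*fertilizer + 67.
Linear in fertilizer, so extremes are at the endpoints: fertilizer = 1 gives fruit_count = 70; fertilizer = 5 gives fruit_count = 82.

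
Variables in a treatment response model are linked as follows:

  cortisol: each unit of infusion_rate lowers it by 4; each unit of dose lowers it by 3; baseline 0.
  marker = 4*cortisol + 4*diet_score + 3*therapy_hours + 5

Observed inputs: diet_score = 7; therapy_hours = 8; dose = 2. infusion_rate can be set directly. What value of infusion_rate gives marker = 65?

Substituting into the cortisol equation gives cortisol = -4*infusion_rate - 6.
Substituting into the marker equation gives marker = -16*infusion_rate + 33.
Solve -16*infusion_rate + 33 = 65: infusion_rate = (65 - 33) / -16 = -2.

infusion_rate = -2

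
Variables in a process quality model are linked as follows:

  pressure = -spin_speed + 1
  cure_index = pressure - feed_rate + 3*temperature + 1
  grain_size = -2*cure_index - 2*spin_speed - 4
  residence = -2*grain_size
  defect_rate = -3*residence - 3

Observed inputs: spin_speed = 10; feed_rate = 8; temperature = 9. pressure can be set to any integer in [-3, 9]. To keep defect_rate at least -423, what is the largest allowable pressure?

Intervening on pressure fixes its value directly, overriding its dependence on spin_speed.
Substituting into the cure_index equation gives cure_index = pressure + 20.
This gives grain_size = -2*pressure - 64.
residence becomes 4*pressure + 128.
This gives defect_rate = -12*pressure - 387.
Require -12*pressure - 387 ≥ -423, so pressure ≤ 3.
The largest integer in [-3, 9] satisfying this is 3.

pressure = 3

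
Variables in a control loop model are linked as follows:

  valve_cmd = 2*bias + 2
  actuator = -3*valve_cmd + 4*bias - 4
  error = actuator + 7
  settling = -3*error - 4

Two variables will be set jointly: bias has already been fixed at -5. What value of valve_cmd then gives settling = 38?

valve_cmd = -1

With bias held at -5:
Intervening on valve_cmd fixes its value directly, overriding its dependence on bias.
Substituting into the actuator equation gives actuator = -3*valve_cmd - 24.
This gives error = -3*valve_cmd - 17.
Substituting into the settling equation gives settling = 9*valve_cmd + 47.
Solve 9*valve_cmd + 47 = 38: valve_cmd = (38 - 47) / 9 = -1.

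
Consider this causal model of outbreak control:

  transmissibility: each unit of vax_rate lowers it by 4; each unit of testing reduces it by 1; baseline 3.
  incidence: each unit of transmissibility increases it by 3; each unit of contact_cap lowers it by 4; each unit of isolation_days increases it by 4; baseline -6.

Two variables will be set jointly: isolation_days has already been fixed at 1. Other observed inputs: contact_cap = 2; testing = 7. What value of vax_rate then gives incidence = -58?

vax_rate = 3

With isolation_days held at 1:
Substituting into the transmissibility equation gives transmissibility = -4*vax_rate - 4.
Substituting into the incidence equation gives incidence = -12*vax_rate - 22.
Solve -12*vax_rate - 22 = -58: vax_rate = (-58 + 22) / -12 = 3.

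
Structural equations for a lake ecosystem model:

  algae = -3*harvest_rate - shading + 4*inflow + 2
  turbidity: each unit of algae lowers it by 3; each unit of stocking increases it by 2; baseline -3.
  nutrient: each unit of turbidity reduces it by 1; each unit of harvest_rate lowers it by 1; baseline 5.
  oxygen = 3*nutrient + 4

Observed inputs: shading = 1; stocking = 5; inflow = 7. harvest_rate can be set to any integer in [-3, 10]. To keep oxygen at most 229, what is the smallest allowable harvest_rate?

Substituting into the algae equation gives algae = -3*harvest_rate + 29.
Substituting into the turbidity equation gives turbidity = 9*harvest_rate - 80.
This gives nutrient = -10*harvest_rate + 85.
Substituting into the oxygen equation gives oxygen = -30*harvest_rate + 259.
Require -30*harvest_rate + 259 ≤ 229, so harvest_rate ≥ 1.
The smallest integer in [-3, 10] satisfying this is 1.

harvest_rate = 1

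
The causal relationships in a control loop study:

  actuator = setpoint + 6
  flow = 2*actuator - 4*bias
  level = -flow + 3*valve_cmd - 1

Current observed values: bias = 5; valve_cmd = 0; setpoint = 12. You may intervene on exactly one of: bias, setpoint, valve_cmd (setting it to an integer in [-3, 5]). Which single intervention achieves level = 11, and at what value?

set setpoint = -2

Intervening on bias: level = 4*bias - 37. Reaching 11 requires bias = 12, outside [-3, 5].
Intervening on setpoint: with other inputs at their observed values, level = -2*setpoint + 7. Solving for 11 gives setpoint = -2, within [-3, 5].
Intervening on valve_cmd: level = 3*valve_cmd - 17. Reaching 11 requires valve_cmd = 28/3, not an integer.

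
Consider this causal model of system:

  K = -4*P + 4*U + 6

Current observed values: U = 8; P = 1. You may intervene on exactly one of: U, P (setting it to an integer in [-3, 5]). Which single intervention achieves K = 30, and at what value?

set P = 2

Intervening on U: K = 4*U + 2. Reaching 30 requires U = 7, outside [-3, 5].
Intervening on P: with other inputs at their observed values, K = -4*P + 38. Solving for 30 gives P = 2, within [-3, 5].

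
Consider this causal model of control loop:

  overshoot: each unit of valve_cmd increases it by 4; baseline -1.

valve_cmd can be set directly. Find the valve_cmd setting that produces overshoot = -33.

valve_cmd = -8

Solve 4*valve_cmd - 1 = -33: valve_cmd = (-33 + 1) / 4 = -8.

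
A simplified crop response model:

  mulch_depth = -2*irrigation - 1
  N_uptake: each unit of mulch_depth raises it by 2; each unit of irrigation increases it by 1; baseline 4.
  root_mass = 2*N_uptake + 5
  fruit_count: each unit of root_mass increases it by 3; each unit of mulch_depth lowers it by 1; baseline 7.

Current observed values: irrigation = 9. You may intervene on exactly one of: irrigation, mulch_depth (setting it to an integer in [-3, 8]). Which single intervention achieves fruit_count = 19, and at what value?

set irrigation = 1

Intervening on irrigation: with other inputs at their observed values, fruit_count = -16*irrigation + 35. Solving for 19 gives irrigation = 1, within [-3, 8].
Intervening on mulch_depth: fruit_count = 11*mulch_depth + 100. Reaching 19 requires mulch_depth = -81/11, not an integer.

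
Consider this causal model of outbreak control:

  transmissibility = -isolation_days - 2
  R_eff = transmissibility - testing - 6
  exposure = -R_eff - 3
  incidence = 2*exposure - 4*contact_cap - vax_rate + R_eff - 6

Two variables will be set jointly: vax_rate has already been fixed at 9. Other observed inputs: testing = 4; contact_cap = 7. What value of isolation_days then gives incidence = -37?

isolation_days = 0

With vax_rate held at 9:
Substituting into the R_eff equation gives R_eff = -isolation_days - 12.
So exposure = isolation_days + 9.
So incidence = isolation_days - 37.
Solve isolation_days - 37 = -37: isolation_days = (-37 + 37) / 1 = 0.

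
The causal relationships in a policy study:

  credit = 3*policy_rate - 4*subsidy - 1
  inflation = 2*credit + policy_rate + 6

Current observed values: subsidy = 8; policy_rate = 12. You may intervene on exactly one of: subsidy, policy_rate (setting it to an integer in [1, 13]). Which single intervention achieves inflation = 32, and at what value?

set subsidy = 7

Intervening on subsidy: with other inputs at their observed values, inflation = -8*subsidy + 88. Solving for 32 gives subsidy = 7, within [1, 13].
Intervening on policy_rate: inflation = 7*policy_rate - 60. Reaching 32 requires policy_rate = 92/7, not an integer.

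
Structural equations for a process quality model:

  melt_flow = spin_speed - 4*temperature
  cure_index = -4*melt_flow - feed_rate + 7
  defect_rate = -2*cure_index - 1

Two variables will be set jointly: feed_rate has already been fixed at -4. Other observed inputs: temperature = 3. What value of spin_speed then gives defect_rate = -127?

spin_speed = -1

With feed_rate held at -4:
Substituting into the melt_flow equation gives melt_flow = spin_speed - 12.
Substituting into the cure_index equation gives cure_index = -4*spin_speed + 59.
defect_rate becomes 8*spin_speed - 119.
Solve 8*spin_speed - 119 = -127: spin_speed = (-127 + 119) / 8 = -1.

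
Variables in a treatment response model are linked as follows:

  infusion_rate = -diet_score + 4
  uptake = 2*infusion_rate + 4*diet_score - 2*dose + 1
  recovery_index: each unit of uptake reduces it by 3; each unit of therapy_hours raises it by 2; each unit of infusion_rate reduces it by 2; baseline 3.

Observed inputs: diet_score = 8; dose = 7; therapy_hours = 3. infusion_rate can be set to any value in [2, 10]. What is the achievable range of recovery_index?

Intervening on infusion_rate fixes its value directly, overriding its dependence on diet_score.
Substituting into the uptake equation gives uptake = 2*infusion_rate + 19.
recovery_index becomes -8*infusion_rate - 48.
Linear in infusion_rate, so extremes are at the endpoints: infusion_rate = 2 gives recovery_index = -64; infusion_rate = 10 gives recovery_index = -128.

-128 to -64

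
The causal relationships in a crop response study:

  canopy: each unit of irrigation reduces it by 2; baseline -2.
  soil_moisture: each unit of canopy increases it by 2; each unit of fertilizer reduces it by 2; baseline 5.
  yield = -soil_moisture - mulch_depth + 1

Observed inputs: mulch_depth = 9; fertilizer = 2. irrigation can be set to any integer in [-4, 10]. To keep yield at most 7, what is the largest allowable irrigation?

irrigation = 3

Substituting into the soil_moisture equation gives soil_moisture = -4*irrigation - 3.
This gives yield = 4*irrigation - 5.
Require 4*irrigation - 5 ≤ 7, so irrigation ≤ 3.
The largest integer in [-4, 10] satisfying this is 3.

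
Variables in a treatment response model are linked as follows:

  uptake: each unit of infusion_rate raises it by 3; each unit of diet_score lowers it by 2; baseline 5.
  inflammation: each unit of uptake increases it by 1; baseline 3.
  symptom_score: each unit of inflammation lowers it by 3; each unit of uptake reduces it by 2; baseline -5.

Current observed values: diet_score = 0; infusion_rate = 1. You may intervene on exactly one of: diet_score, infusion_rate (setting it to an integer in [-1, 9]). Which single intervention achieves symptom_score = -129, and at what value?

Intervening on diet_score: symptom_score = 10*diet_score - 54. Reaching -129 requires diet_score = -15/2, not an integer.
Intervening on infusion_rate: with other inputs at their observed values, symptom_score = -15*infusion_rate - 39. Solving for -129 gives infusion_rate = 6, within [-1, 9].

set infusion_rate = 6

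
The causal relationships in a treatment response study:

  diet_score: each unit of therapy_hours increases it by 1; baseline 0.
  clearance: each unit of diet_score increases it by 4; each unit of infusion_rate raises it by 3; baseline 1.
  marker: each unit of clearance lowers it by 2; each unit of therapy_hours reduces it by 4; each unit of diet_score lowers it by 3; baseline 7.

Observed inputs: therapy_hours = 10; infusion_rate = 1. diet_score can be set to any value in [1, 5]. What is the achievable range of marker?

Intervening on diet_score fixes its value directly, overriding its dependence on therapy_hours.
Substituting into the clearance equation gives clearance = 4*diet_score + 4.
Substituting into the marker equation gives marker = -11*diet_score - 41.
Linear in diet_score, so extremes are at the endpoints: diet_score = 1 gives marker = -52; diet_score = 5 gives marker = -96.

-96 to -52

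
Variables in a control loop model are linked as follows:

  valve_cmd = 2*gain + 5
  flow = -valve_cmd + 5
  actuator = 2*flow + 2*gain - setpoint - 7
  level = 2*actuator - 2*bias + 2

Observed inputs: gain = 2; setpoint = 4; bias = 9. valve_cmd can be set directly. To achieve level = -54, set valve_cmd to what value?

Intervening on valve_cmd fixes its value directly, overriding its dependence on gain.
Substituting into the actuator equation gives actuator = -2*valve_cmd + 3.
Substituting into the level equation gives level = -4*valve_cmd - 10.
Solve -4*valve_cmd - 10 = -54: valve_cmd = (-54 + 10) / -4 = 11.

valve_cmd = 11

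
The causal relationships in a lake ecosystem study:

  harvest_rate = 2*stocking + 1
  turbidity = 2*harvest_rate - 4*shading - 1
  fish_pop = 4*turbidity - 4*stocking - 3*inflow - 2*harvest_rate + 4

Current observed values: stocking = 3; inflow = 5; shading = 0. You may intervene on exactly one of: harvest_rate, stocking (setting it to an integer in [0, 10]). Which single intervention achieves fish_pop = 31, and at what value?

set stocking = 5

Intervening on harvest_rate: fish_pop = 6*harvest_rate - 27. Reaching 31 requires harvest_rate = 29/3, not an integer.
Intervening on stocking: with other inputs at their observed values, fish_pop = 8*stocking - 9. Solving for 31 gives stocking = 5, within [0, 10].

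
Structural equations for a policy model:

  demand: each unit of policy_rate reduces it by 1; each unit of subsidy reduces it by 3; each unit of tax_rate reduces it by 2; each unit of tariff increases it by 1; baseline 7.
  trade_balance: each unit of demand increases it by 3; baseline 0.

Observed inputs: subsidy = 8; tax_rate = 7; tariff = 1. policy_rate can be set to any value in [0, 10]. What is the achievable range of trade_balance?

Substituting into the demand equation gives demand = -policy_rate - 30.
Substituting into the trade_balance equation gives trade_balance = -3*policy_rate - 90.
Linear in policy_rate, so extremes are at the endpoints: policy_rate = 0 gives trade_balance = -90; policy_rate = 10 gives trade_balance = -120.

-120 to -90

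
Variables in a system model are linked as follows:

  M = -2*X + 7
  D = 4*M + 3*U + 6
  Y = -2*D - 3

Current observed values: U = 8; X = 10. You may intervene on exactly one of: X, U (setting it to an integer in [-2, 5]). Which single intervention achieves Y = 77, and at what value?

set U = 2

Intervening on X: Y = 16*X - 119. Reaching 77 requires X = 49/4, not an integer.
Intervening on U: with other inputs at their observed values, Y = -6*U + 89. Solving for 77 gives U = 2, within [-2, 5].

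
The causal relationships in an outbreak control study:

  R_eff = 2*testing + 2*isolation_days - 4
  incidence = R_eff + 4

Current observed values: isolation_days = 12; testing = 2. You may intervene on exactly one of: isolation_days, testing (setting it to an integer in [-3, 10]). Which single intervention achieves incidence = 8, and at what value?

set isolation_days = 2

Intervening on isolation_days: with other inputs at their observed values, incidence = 2*isolation_days + 4. Solving for 8 gives isolation_days = 2, within [-3, 10].
Intervening on testing: incidence = 2*testing + 24. Reaching 8 requires testing = -8, outside [-3, 10].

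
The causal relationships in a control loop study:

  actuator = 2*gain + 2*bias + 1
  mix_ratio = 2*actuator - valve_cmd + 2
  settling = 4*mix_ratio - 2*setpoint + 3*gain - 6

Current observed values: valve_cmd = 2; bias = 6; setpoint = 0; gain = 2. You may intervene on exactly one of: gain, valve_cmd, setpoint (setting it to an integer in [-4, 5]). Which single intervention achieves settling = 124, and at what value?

set valve_cmd = 5

Intervening on gain: settling = 19*gain + 98. Reaching 124 requires gain = 26/19, not an integer.
Intervening on valve_cmd: with other inputs at their observed values, settling = -4*valve_cmd + 144. Solving for 124 gives valve_cmd = 5, within [-4, 5].
Intervening on setpoint: settling = -2*setpoint + 136. Reaching 124 requires setpoint = 6, outside [-4, 5].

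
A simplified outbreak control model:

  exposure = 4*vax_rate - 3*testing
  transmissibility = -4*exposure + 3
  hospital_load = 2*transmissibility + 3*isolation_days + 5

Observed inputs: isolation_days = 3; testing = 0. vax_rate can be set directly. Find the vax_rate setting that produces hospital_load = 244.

vax_rate = -7

Substituting into the exposure equation gives exposure = 4*vax_rate.
Substituting into the transmissibility equation gives transmissibility = -16*vax_rate + 3.
Substituting into the hospital_load equation gives hospital_load = -32*vax_rate + 20.
Solve -32*vax_rate + 20 = 244: vax_rate = (244 - 20) / -32 = -7.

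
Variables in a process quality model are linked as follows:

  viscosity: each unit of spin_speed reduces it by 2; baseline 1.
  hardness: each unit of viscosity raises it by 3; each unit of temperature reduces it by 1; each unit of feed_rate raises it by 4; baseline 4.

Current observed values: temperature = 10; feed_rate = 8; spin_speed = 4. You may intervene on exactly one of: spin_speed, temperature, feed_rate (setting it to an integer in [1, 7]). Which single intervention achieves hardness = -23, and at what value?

set feed_rate = 1

Intervening on spin_speed: hardness = -6*spin_speed + 29. Reaching -23 requires spin_speed = 26/3, not an integer.
Intervening on temperature: hardness = -temperature + 15. Reaching -23 requires temperature = 38, outside [1, 7].
Intervening on feed_rate: with other inputs at their observed values, hardness = 4*feed_rate - 27. Solving for -23 gives feed_rate = 1, within [1, 7].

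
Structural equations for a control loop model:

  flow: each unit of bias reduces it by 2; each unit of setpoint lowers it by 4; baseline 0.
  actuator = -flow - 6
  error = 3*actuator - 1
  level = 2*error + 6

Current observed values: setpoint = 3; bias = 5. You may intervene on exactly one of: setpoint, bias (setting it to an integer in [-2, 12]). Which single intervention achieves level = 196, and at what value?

Intervening on setpoint: with other inputs at their observed values, level = 24*setpoint + 28. Solving for 196 gives setpoint = 7, within [-2, 12].
Intervening on bias: level = 12*bias + 40. Reaching 196 requires bias = 13, outside [-2, 12].

set setpoint = 7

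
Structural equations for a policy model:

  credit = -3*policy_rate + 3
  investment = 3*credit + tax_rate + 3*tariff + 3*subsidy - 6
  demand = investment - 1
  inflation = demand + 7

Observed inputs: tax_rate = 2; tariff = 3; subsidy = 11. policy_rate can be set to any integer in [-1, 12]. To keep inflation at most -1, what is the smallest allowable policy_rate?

policy_rate = 6

Substituting into the investment equation gives investment = -9*policy_rate + 47.
So demand = -9*policy_rate + 46.
Substituting into the inflation equation gives inflation = -9*policy_rate + 53.
Require -9*policy_rate + 53 ≤ -1, so policy_rate ≥ 6.
The smallest integer in [-1, 12] satisfying this is 6.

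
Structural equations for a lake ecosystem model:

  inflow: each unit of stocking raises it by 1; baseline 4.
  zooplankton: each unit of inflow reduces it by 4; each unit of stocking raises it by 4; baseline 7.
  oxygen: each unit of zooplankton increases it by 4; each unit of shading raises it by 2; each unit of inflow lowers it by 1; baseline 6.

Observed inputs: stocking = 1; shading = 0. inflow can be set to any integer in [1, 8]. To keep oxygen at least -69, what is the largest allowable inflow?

inflow = 7

Intervening on inflow fixes its value directly, overriding its dependence on stocking.
Substituting into the zooplankton equation gives zooplankton = -4*inflow + 11.
oxygen becomes -17*inflow + 50.
Require -17*inflow + 50 ≥ -69, so inflow ≤ 7.
The largest integer in [1, 8] satisfying this is 7.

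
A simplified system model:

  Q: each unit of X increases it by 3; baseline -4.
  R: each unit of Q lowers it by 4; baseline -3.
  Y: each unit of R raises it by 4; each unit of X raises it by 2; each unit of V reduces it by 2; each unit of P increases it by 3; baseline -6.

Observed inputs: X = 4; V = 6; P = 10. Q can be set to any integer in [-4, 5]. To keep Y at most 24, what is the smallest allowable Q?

Intervening on Q fixes its value directly, overriding its dependence on X.
Substituting into the Y equation gives Y = -16*Q + 8.
Require -16*Q + 8 ≤ 24, so Q ≥ -1.
The smallest integer in [-4, 5] satisfying this is -1.

Q = -1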